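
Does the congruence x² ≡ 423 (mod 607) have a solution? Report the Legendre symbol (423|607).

Euler's criterion: (423/607) ≡ 423^303 (mod 607).
423^2 ≡ 471 (mod 607)
423^4 ≡ 286 (mod 607)
423^8 ≡ 458 (mod 607)
423^16 ≡ 349 (mod 607)
423^32 ≡ 401 (mod 607)
423^64 ≡ 553 (mod 607)
423^128 ≡ 488 (mod 607)
423^256 ≡ 200 (mod 607)
423^303 = 423^(256+32+8+4+2+1) ≡ 1 (mod 607).
Result is 1, so (423/607) = 1.

1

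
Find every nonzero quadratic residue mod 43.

1, 4, 6, 9, 10, 11, 13, 14, 15, 16, 17, 21, 23, 24, 25, 31, 35, 36, 38, 40, 41

Square k = 1,…,21 (k and 43−k give the same square):
1²=1, 2²=4, 3²=9, 4²=16, 5²=25, 6²=36, 7²≡6, 8²≡21, 9²≡38, 10²≡14, 11²≡35, 12²≡15, 13²≡40, 14²≡24, 15²≡10, 16²≡41, 17²≡31, 18²≡23, 19²≡17, 20²≡13, 21²≡11 (mod 43).
So the quadratic residues mod 43 are {1, 4, 6, 9, 10, 11, 13, 14, 15, 16, 17, 21, 23, 24, 25, 31, 35, 36, 38, 40, 41}.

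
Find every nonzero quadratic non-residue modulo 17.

3 5 6 7 10 11 12 14

Square k = 1,…,8 (k and 17−k give the same square):
1²=1, 2²=4, 3²=9, 4²=16, 5²≡8, 6²≡2, 7²≡15, 8²≡13 (mod 17).
The residues are {1, 2, 4, 8, 9, 13, 15, 16}; the non-residues are the remaining 8 nonzero classes.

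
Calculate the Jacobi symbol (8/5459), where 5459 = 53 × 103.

-1

Pull out 2^3: since 5459 ≡ 3 (mod 8), (2/5459) = -1, so (2/5459)^3 = -1.
Reached (1/5459) = 1. Collecting the sign flips along the way, the symbol is -1.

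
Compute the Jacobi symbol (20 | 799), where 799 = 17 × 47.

Pull out 2^2: since 799 ≡ 7 (mod 8), (2/799) = +1, so (2/799)^2 = +1.
Reciprocity: 5 ≡ 1 and 799 ≡ 3 (mod 4), so (5/799) = +(799/5).
Reduce top mod 5: now compute (4/5).
Pull out 2^2: since 5 ≡ 5 (mod 8), (2/5) = -1, so (2/5)^2 = +1.
Reached (1/5) = 1. Collecting the sign flips along the way, the symbol is +1.

1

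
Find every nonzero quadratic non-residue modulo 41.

Square k = 1,…,20 (k and 41−k give the same square):
1²=1, 2²=4, 3²=9, 4²=16, 5²=25, 6²=36, 7²≡8, 8²≡23, 9²≡40, 10²≡18, 11²≡39, 12²≡21, 13²≡5, 14²≡32, 15²≡20, 16²≡10, 17²≡2, 18²≡37, 19²≡33, 20²≡31 (mod 41).
The residues are {1, 2, 4, 5, 8, 9, 10, 16, 18, 20, 21, 23, 25, 31, 32, 33, 36, 37, 39, 40}; the non-residues are the remaining 20 nonzero classes.

3,6,7,11,12,13,14,15,17,19,22,24,26,27,28,29,30,34,35,38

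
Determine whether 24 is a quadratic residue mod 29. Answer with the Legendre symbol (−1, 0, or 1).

Euler's criterion: (24/29) ≡ 24^14 (mod 29).
24^2 ≡ 25 (mod 29)
24^4 ≡ 16 (mod 29)
24^8 ≡ 24 (mod 29)
24^14 = 24^(8+4+2) ≡ 1 (mod 29).
Result is 1, so (24/29) = 1.

1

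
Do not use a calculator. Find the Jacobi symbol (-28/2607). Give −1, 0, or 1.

-1

First reduce: -28 ≡ 2579 (mod 2607).
Reciprocity: 2579 ≡ 3 and 2607 ≡ 3 (mod 4), so (2579/2607) = −(2607/2579).
Reduce top mod 2579: now compute (28/2579).
Pull out 2^2: since 2579 ≡ 3 (mod 8), (2/2579) = -1, so (2/2579)^2 = +1.
Reciprocity: 7 ≡ 3 and 2579 ≡ 3 (mod 4), so (7/2579) = −(2579/7).
Reduce top mod 7: now compute (3/7).
Reciprocity: 3 ≡ 3 and 7 ≡ 3 (mod 4), so (3/7) = −(7/3).
Reduce top mod 3: now compute (1/3).
Reached (1/3) = 1. Collecting the sign flips along the way, the symbol is -1.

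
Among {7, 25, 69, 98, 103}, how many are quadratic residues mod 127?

4

(7/127) = -1 → non-residue.
(25/127) = +1 → QR.
(69/127) = +1 → QR.
(98/127) = +1 → QR.
(103/127) = +1 → QR.
Total quadratic residues among the 5: 4.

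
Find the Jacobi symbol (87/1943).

Reciprocity: 87 ≡ 3 and 1943 ≡ 3 (mod 4), so (87/1943) = −(1943/87).
Reduce top mod 87: now compute (29/87).
Reciprocity: 29 ≡ 1 and 87 ≡ 3 (mod 4), so (29/87) = +(87/29).
Reduce top mod 29: now compute (0/29).
Top reduces to 0: gcd > 1, so the symbol is 0.

0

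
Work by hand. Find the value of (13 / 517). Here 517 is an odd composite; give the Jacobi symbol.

Reciprocity: 13 ≡ 1 and 517 ≡ 1 (mod 4), so (13/517) = +(517/13).
Reduce top mod 13: now compute (10/13).
Pull out 2: since 13 ≡ 5 (mod 8), (2/13) = -1.
Reciprocity: 5 ≡ 1 and 13 ≡ 1 (mod 4), so (5/13) = +(13/5).
Reduce top mod 5: now compute (3/5).
Reciprocity: 3 ≡ 3 and 5 ≡ 1 (mod 4), so (3/5) = +(5/3).
Reduce top mod 3: now compute (2/3).
Pull out 2: since 3 ≡ 3 (mod 8), (2/3) = -1.
Reached (1/3) = 1. Collecting the sign flips along the way, the symbol is +1.

1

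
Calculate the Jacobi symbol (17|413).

-1

Reciprocity: 17 ≡ 1 and 413 ≡ 1 (mod 4), so (17/413) = +(413/17).
Reduce top mod 17: now compute (5/17).
Reciprocity: 5 ≡ 1 and 17 ≡ 1 (mod 4), so (5/17) = +(17/5).
Reduce top mod 5: now compute (2/5).
Pull out 2: since 5 ≡ 5 (mod 8), (2/5) = -1.
Reached (1/5) = 1. Collecting the sign flips along the way, the symbol is -1.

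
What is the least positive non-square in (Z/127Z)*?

3

(2/127) = +1, so 2 is a residue.
(3/127) = −1, so 3 is the smallest positive non-residue mod 127.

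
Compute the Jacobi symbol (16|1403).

Pull out 2^4: since 1403 ≡ 3 (mod 8), (2/1403) = -1, so (2/1403)^4 = +1.
Reached (1/1403) = 1. Collecting the sign flips along the way, the symbol is +1.

1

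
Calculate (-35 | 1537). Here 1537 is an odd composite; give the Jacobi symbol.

First reduce: -35 ≡ 1502 (mod 1537).
Pull out 2: since 1537 ≡ 1 (mod 8), (2/1537) = +1.
Reciprocity: 751 ≡ 3 and 1537 ≡ 1 (mod 4), so (751/1537) = +(1537/751).
Reduce top mod 751: now compute (35/751).
Reciprocity: 35 ≡ 3 and 751 ≡ 3 (mod 4), so (35/751) = −(751/35).
Reduce top mod 35: now compute (16/35).
Pull out 2^4: since 35 ≡ 3 (mod 8), (2/35) = -1, so (2/35)^4 = +1.
Reached (1/35) = 1. Collecting the sign flips along the way, the symbol is -1.

-1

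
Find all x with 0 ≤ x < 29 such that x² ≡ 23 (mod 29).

9, 20

29 ≡ 1 (mod 4), so we find a root by search.
Trying successive values, 9² = 81 ≡ 23 (mod 29). The other root is 29 − 9 = 20.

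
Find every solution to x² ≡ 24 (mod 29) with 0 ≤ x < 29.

13, 16

29 ≡ 1 (mod 4), so we find a root by search.
Trying successive values, 13² = 169 ≡ 24 (mod 29). The other root is 29 − 13 = 16.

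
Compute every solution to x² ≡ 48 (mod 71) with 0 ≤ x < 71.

Since 71 ≡ 3 (mod 4), a square root of 48 is 48^((71+1)/4) = 48^18 mod 71.
Repeated squaring: 48^2≡32, 48^4≡30, 48^8≡48, 48^16≡32 (mod 71).
48^18 = 48^(16+2) ≡ 30 (mod 71).
Check: 30² = 900 ≡ 48 (mod 71). The two roots are 30 and 41.

30, 41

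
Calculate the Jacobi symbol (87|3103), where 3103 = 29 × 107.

0

Reciprocity: 87 ≡ 3 and 3103 ≡ 3 (mod 4), so (87/3103) = −(3103/87).
Reduce top mod 87: now compute (58/87).
Pull out 2: since 87 ≡ 7 (mod 8), (2/87) = +1.
Reciprocity: 29 ≡ 1 and 87 ≡ 3 (mod 4), so (29/87) = +(87/29).
Reduce top mod 29: now compute (0/29).
Top reduces to 0: gcd > 1, so the symbol is 0.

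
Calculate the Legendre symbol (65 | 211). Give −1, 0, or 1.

1

Reciprocity: 65 ≡ 1 and 211 ≡ 3 (mod 4), so (65/211) = +(211/65).
Reduce top mod 65: now compute (16/65).
Pull out 2^4: since 65 ≡ 1 (mod 8), (2/65) = +1, so (2/65)^4 = +1.
Reached (1/65) = 1. Collecting the sign flips along the way, the symbol is +1.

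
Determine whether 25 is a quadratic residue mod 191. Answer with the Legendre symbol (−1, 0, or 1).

1

Reciprocity: 25 ≡ 1 and 191 ≡ 3 (mod 4), so (25/191) = +(191/25).
Reduce top mod 25: now compute (16/25).
Pull out 2^4: since 25 ≡ 1 (mod 8), (2/25) = +1, so (2/25)^4 = +1.
Reached (1/25) = 1. Collecting the sign flips along the way, the symbol is +1.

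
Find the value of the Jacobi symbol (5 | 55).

Reciprocity: 5 ≡ 1 and 55 ≡ 3 (mod 4), so (5/55) = +(55/5).
Reduce top mod 5: now compute (0/5).
Top reduces to 0: gcd > 1, so the symbol is 0.

0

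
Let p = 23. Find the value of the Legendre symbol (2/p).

1

Pull out 2: since 23 ≡ 7 (mod 8), (2/23) = +1.
Reached (1/23) = 1. Collecting the sign flips along the way, the symbol is +1.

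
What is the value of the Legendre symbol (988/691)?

1

Euler's criterion: (988/691) ≡ 297^345 (mod 691).
297^2 ≡ 452 (mod 691)
297^4 ≡ 459 (mod 691)
297^8 ≡ 617 (mod 691)
297^16 ≡ 639 (mod 691)
297^32 ≡ 631 (mod 691)
297^64 ≡ 145 (mod 691)
297^128 ≡ 295 (mod 691)
297^256 ≡ 650 (mod 691)
297^345 = 297^(256+64+16+8+1) ≡ 1 (mod 691).
Result is 1, so (988/691) = 1.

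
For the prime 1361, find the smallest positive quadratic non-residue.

(2/1361) = +1, so 2 is a residue.
(3/1361) = −1, so 3 is the smallest positive non-residue mod 1361.

3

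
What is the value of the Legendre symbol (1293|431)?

First reduce: 1293 ≡ 0 (mod 431).
Top reduces to 0: gcd > 1, so the symbol is 0.

0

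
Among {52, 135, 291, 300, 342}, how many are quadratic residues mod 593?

2

(52/593) = -1 → non-residue.
(135/593) = +1 → QR.
(291/593) = -1 → non-residue.
(300/593) = -1 → non-residue.
(342/593) = +1 → QR.
Total quadratic residues among the 5: 2.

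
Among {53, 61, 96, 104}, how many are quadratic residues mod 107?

2

(53/107) = +1 → QR.
(61/107) = +1 → QR.
(96/107) = -1 → non-residue.
(104/107) = -1 → non-residue.
Total quadratic residues among the 4: 2.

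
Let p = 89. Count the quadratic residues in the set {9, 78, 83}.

(9/89) = +1 → QR.
(78/89) = +1 → QR.
(83/89) = -1 → non-residue.
Total quadratic residues among the 3: 2.

2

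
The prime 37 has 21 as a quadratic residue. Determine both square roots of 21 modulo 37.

13, 24

37 ≡ 1 (mod 4), so we find a root by search.
Trying successive values, 13² = 169 ≡ 21 (mod 37). The other root is 37 − 13 = 24.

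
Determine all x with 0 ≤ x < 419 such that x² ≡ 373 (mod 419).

126, 293

Since 419 ≡ 3 (mod 4), a square root of 373 is 373^((419+1)/4) = 373^105 mod 419.
Repeated squaring: 373^2≡21, 373^4≡22, 373^8≡65, 373^16≡35, 373^32≡387, 373^64≡186 (mod 419).
373^105 = 373^(64+32+8+1) ≡ 293 (mod 419).
Check: 293² = 85849 ≡ 373 (mod 419). The two roots are 126 and 293.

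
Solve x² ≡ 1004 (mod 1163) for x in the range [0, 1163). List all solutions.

218, 945

Since 1163 ≡ 3 (mod 4), a square root of 1004 is 1004^((1163+1)/4) = 1004^291 mod 1163.
Repeated squaring: 1004^2≡858, 1004^4≡1148, 1004^8≡225, 1004^16≡616, 1004^32≡318, 1004^64≡1106, 1004^128≡923, 1004^256≡613 (mod 1163).
1004^291 = 1004^(256+32+2+1) ≡ 945 (mod 1163).
Check: 945² = 893025 ≡ 1004 (mod 1163). The two roots are 218 and 945.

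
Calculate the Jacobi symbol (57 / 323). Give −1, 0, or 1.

Reciprocity: 57 ≡ 1 and 323 ≡ 3 (mod 4), so (57/323) = +(323/57).
Reduce top mod 57: now compute (38/57).
Pull out 2: since 57 ≡ 1 (mod 8), (2/57) = +1.
Reciprocity: 19 ≡ 3 and 57 ≡ 1 (mod 4), so (19/57) = +(57/19).
Reduce top mod 19: now compute (0/19).
Top reduces to 0: gcd > 1, so the symbol is 0.

0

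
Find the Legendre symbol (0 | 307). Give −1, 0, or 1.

0

Top reduces to 0: gcd > 1, so the symbol is 0.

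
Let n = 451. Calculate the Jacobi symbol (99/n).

0

Reciprocity: 99 ≡ 3 and 451 ≡ 3 (mod 4), so (99/451) = −(451/99).
Reduce top mod 99: now compute (55/99).
Reciprocity: 55 ≡ 3 and 99 ≡ 3 (mod 4), so (55/99) = −(99/55).
Reduce top mod 55: now compute (44/55).
Pull out 2^2: since 55 ≡ 7 (mod 8), (2/55) = +1, so (2/55)^2 = +1.
Reciprocity: 11 ≡ 3 and 55 ≡ 3 (mod 4), so (11/55) = −(55/11).
Reduce top mod 11: now compute (0/11).
Top reduces to 0: gcd > 1, so the symbol is 0.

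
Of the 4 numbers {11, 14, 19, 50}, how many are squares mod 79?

3

(11/79) = +1 → QR.
(14/79) = -1 → non-residue.
(19/79) = +1 → QR.
(50/79) = +1 → QR.
Total quadratic residues among the 4: 3.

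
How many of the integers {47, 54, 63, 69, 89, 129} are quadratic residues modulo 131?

(47/131) = -1 → non-residue.
(54/131) = -1 → non-residue.
(63/131) = +1 → QR.
(69/131) = -1 → non-residue.
(89/131) = +1 → QR.
(129/131) = +1 → QR.
Total quadratic residues among the 6: 3.

3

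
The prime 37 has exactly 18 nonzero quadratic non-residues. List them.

Square k = 1,…,18 (k and 37−k give the same square):
1²=1, 2²=4, 3²=9, 4²=16, 5²=25, 6²=36, 7²≡12, 8²≡27, 9²≡7, 10²≡26, 11²≡10, 12²≡33, 13²≡21, 14²≡11, 15²≡3, 16²≡34, 17²≡30, 18²≡28 (mod 37).
The residues are {1, 3, 4, 7, 9, 10, 11, 12, 16, 21, 25, 26, 27, 28, 30, 33, 34, 36}; the non-residues are the remaining 18 nonzero classes.

2, 5, 6, 8, 13, 14, 15, 17, 18, 19, 20, 22, 23, 24, 29, 31, 32, 35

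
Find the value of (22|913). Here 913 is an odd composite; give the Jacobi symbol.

0

Pull out 2: since 913 ≡ 1 (mod 8), (2/913) = +1.
Reciprocity: 11 ≡ 3 and 913 ≡ 1 (mod 4), so (11/913) = +(913/11).
Reduce top mod 11: now compute (0/11).
Top reduces to 0: gcd > 1, so the symbol is 0.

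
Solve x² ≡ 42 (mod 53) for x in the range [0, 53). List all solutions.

25, 28

53 ≡ 1 (mod 4), so we find a root by search.
Trying successive values, 25² = 625 ≡ 42 (mod 53). The other root is 53 − 25 = 28.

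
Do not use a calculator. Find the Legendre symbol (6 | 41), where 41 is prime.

Pull out 2: since 41 ≡ 1 (mod 8), (2/41) = +1.
Reciprocity: 3 ≡ 3 and 41 ≡ 1 (mod 4), so (3/41) = +(41/3).
Reduce top mod 3: now compute (2/3).
Pull out 2: since 3 ≡ 3 (mod 8), (2/3) = -1.
Reached (1/3) = 1. Collecting the sign flips along the way, the symbol is -1.

-1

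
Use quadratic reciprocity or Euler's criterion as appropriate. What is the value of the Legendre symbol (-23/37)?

-1

First reduce: -23 ≡ 14 (mod 37).
Pull out 2: since 37 ≡ 5 (mod 8), (2/37) = -1.
Reciprocity: 7 ≡ 3 and 37 ≡ 1 (mod 4), so (7/37) = +(37/7).
Reduce top mod 7: now compute (2/7).
Pull out 2: since 7 ≡ 7 (mod 8), (2/7) = +1.
Reached (1/7) = 1. Collecting the sign flips along the way, the symbol is -1.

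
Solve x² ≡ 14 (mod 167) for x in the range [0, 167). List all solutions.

66, 101

Since 167 ≡ 3 (mod 4), a square root of 14 is 14^((167+1)/4) = 14^42 mod 167.
Repeated squaring: 14^2≡29, 14^4≡6, 14^8≡36, 14^16≡127, 14^32≡97 (mod 167).
14^42 = 14^(32+8+2) ≡ 66 (mod 167).
Check: 66² = 4356 ≡ 14 (mod 167). The two roots are 66 and 101.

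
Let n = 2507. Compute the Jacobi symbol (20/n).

Pull out 2^2: since 2507 ≡ 3 (mod 8), (2/2507) = -1, so (2/2507)^2 = +1.
Reciprocity: 5 ≡ 1 and 2507 ≡ 3 (mod 4), so (5/2507) = +(2507/5).
Reduce top mod 5: now compute (2/5).
Pull out 2: since 5 ≡ 5 (mod 8), (2/5) = -1.
Reached (1/5) = 1. Collecting the sign flips along the way, the symbol is -1.

-1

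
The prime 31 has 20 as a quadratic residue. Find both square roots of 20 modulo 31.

12, 19

Since 31 ≡ 3 (mod 4), a square root of 20 is 20^((31+1)/4) = 20^8 mod 31.
Repeated squaring: 20^2≡28, 20^4≡9, 20^8≡19 (mod 31).
20^8 = 20^(8) ≡ 19 (mod 31).
Check: 19² = 361 ≡ 20 (mod 31). The two roots are 12 and 19.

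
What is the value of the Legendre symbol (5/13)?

Euler's criterion: (5/13) ≡ 5^6 (mod 13).
5^2 ≡ 12 (mod 13)
5^4 ≡ 1 (mod 13)
5^6 = 5^(4+2) ≡ 12 (mod 13).
Result is 12 ≡ −1, so (5/13) = −1.

-1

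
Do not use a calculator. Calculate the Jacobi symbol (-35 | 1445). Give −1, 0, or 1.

0

First reduce: -35 ≡ 1410 (mod 1445).
Pull out 2: since 1445 ≡ 5 (mod 8), (2/1445) = -1.
Reciprocity: 705 ≡ 1 and 1445 ≡ 1 (mod 4), so (705/1445) = +(1445/705).
Reduce top mod 705: now compute (35/705).
Reciprocity: 35 ≡ 3 and 705 ≡ 1 (mod 4), so (35/705) = +(705/35).
Reduce top mod 35: now compute (5/35).
Reciprocity: 5 ≡ 1 and 35 ≡ 3 (mod 4), so (5/35) = +(35/5).
Reduce top mod 5: now compute (0/5).
Top reduces to 0: gcd > 1, so the symbol is 0.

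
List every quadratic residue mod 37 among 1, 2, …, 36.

Square k = 1,…,18 (k and 37−k give the same square):
1²=1, 2²=4, 3²=9, 4²=16, 5²=25, 6²=36, 7²≡12, 8²≡27, 9²≡7, 10²≡26, 11²≡10, 12²≡33, 13²≡21, 14²≡11, 15²≡3, 16²≡34, 17²≡30, 18²≡28 (mod 37).
So the quadratic residues mod 37 are {1, 3, 4, 7, 9, 10, 11, 12, 16, 21, 25, 26, 27, 28, 30, 33, 34, 36}.

1 3 4 7 9 10 11 12 16 21 25 26 27 28 30 33 34 36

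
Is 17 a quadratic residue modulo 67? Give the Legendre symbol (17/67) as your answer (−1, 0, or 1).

Reciprocity: 17 ≡ 1 and 67 ≡ 3 (mod 4), so (17/67) = +(67/17).
Reduce top mod 17: now compute (16/17).
Pull out 2^4: since 17 ≡ 1 (mod 8), (2/17) = +1, so (2/17)^4 = +1.
Reached (1/17) = 1. Collecting the sign flips along the way, the symbol is +1.

1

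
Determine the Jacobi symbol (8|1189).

Pull out 2^3: since 1189 ≡ 5 (mod 8), (2/1189) = -1, so (2/1189)^3 = -1.
Reached (1/1189) = 1. Collecting the sign flips along the way, the symbol is -1.

-1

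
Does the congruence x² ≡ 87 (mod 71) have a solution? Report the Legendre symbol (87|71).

1

First reduce: 87 ≡ 16 (mod 71).
Pull out 2^4: since 71 ≡ 7 (mod 8), (2/71) = +1, so (2/71)^4 = +1.
Reached (1/71) = 1. Collecting the sign flips along the way, the symbol is +1.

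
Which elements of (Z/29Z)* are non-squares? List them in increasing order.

Square k = 1,…,14 (k and 29−k give the same square):
1²=1, 2²=4, 3²=9, 4²=16, 5²=25, 6²≡7, 7²≡20, 8²≡6, 9²≡23, 10²≡13, 11²≡5, 12²≡28, 13²≡24, 14²≡22 (mod 29).
The residues are {1, 4, 5, 6, 7, 9, 13, 16, 20, 22, 23, 24, 25, 28}; the non-residues are the remaining 14 nonzero classes.

2 3 8 10 11 12 14 15 17 18 19 21 26 27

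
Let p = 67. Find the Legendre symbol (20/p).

-1

Pull out 2^2: since 67 ≡ 3 (mod 8), (2/67) = -1, so (2/67)^2 = +1.
Reciprocity: 5 ≡ 1 and 67 ≡ 3 (mod 4), so (5/67) = +(67/5).
Reduce top mod 5: now compute (2/5).
Pull out 2: since 5 ≡ 5 (mod 8), (2/5) = -1.
Reached (1/5) = 1. Collecting the sign flips along the way, the symbol is -1.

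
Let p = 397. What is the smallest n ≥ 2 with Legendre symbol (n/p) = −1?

(2/397) = −1, so 2 is the smallest positive non-residue mod 397.

2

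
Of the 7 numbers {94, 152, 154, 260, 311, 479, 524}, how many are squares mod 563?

(94/563) = -1 → non-residue.
(152/563) = -1 → non-residue.
(154/563) = -1 → non-residue.
(260/563) = -1 → non-residue.
(311/563) = -1 → non-residue.
(479/563) = -1 → non-residue.
(524/563) = -1 → non-residue.
Total quadratic residues among the 7: 0.

0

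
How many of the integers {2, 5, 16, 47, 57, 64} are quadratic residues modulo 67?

(2/67) = -1 → non-residue.
(5/67) = -1 → non-residue.
(16/67) = +1 → QR.
(47/67) = +1 → QR.
(57/67) = -1 → non-residue.
(64/67) = +1 → QR.
Total quadratic residues among the 6: 3.

3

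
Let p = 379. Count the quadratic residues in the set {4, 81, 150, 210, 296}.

3

(4/379) = +1 → QR.
(81/379) = +1 → QR.
(150/379) = +1 → QR.
(210/379) = -1 → non-residue.
(296/379) = -1 → non-residue.
Total quadratic residues among the 5: 3.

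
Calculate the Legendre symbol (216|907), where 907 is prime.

1

Euler's criterion: (216/907) ≡ 216^453 (mod 907).
216^2 ≡ 399 (mod 907)
216^4 ≡ 476 (mod 907)
216^8 ≡ 733 (mod 907)
216^16 ≡ 345 (mod 907)
216^32 ≡ 208 (mod 907)
216^64 ≡ 635 (mod 907)
216^128 ≡ 517 (mod 907)
216^256 ≡ 631 (mod 907)
216^453 = 216^(256+128+64+4+1) ≡ 1 (mod 907).
Result is 1, so (216/907) = 1.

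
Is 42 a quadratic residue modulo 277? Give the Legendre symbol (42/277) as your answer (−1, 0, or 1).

Euler's criterion: (42/277) ≡ 42^138 (mod 277).
42^2 ≡ 102 (mod 277)
42^4 ≡ 155 (mod 277)
42^8 ≡ 203 (mod 277)
42^16 ≡ 213 (mod 277)
42^32 ≡ 218 (mod 277)
42^64 ≡ 157 (mod 277)
42^128 ≡ 273 (mod 277)
42^138 = 42^(128+8+2) ≡ 276 (mod 277).
Result is 276 ≡ −1, so (42/277) = −1.

-1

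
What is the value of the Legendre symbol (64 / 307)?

1

Euler's criterion: (64/307) ≡ 64^153 (mod 307).
64^2 ≡ 105 (mod 307)
64^4 ≡ 280 (mod 307)
64^8 ≡ 115 (mod 307)
64^16 ≡ 24 (mod 307)
64^32 ≡ 269 (mod 307)
64^64 ≡ 216 (mod 307)
64^128 ≡ 299 (mod 307)
64^153 = 64^(128+16+8+1) ≡ 1 (mod 307).
Result is 1, so (64/307) = 1.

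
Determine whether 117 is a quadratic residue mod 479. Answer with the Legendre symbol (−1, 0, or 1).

Reciprocity: 117 ≡ 1 and 479 ≡ 3 (mod 4), so (117/479) = +(479/117).
Reduce top mod 117: now compute (11/117).
Reciprocity: 11 ≡ 3 and 117 ≡ 1 (mod 4), so (11/117) = +(117/11).
Reduce top mod 11: now compute (7/11).
Reciprocity: 7 ≡ 3 and 11 ≡ 3 (mod 4), so (7/11) = −(11/7).
Reduce top mod 7: now compute (4/7).
Pull out 2^2: since 7 ≡ 7 (mod 8), (2/7) = +1, so (2/7)^2 = +1.
Reached (1/7) = 1. Collecting the sign flips along the way, the symbol is -1.

-1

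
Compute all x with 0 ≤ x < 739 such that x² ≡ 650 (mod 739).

Since 739 ≡ 3 (mod 4), a square root of 650 is 650^((739+1)/4) = 650^185 mod 739.
Repeated squaring: 650^2≡531, 650^4≡402, 650^8≡502, 650^16≡5, 650^32≡25, 650^64≡625, 650^128≡433 (mod 739).
650^185 = 650^(128+32+16+8+1) ≡ 434 (mod 739).
Check: 434² = 188356 ≡ 650 (mod 739). The two roots are 305 and 434.

305, 434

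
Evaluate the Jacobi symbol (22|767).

1

Pull out 2: since 767 ≡ 7 (mod 8), (2/767) = +1.
Reciprocity: 11 ≡ 3 and 767 ≡ 3 (mod 4), so (11/767) = −(767/11).
Reduce top mod 11: now compute (8/11).
Pull out 2^3: since 11 ≡ 3 (mod 8), (2/11) = -1, so (2/11)^3 = -1.
Reached (1/11) = 1. Collecting the sign flips along the way, the symbol is +1.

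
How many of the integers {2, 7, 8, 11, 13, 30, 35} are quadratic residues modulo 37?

3

(2/37) = -1 → non-residue.
(7/37) = +1 → QR.
(8/37) = -1 → non-residue.
(11/37) = +1 → QR.
(13/37) = -1 → non-residue.
(30/37) = +1 → QR.
(35/37) = -1 → non-residue.
Total quadratic residues among the 7: 3.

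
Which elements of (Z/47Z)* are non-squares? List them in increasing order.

Square k = 1,…,23 (k and 47−k give the same square):
1²=1, 2²=4, 3²=9, 4²=16, 5²=25, 6²=36, 7²≡2, 8²≡17, 9²≡34, 10²≡6, 11²≡27, 12²≡3, 13²≡28, 14²≡8, 15²≡37, 16²≡21, 17²≡7, 18²≡42, 19²≡32, 20²≡24, 21²≡18, 22²≡14, 23²≡12 (mod 47).
The residues are {1, 2, 3, 4, 6, 7, 8, 9, 12, 14, 16, 17, 18, 21, 24, 25, 27, 28, 32, 34, 36, 37, 42}; the non-residues are the remaining 23 nonzero classes.

5, 10, 11, 13, 15, 19, 20, 22, 23, 26, 29, 30, 31, 33, 35, 38, 39, 40, 41, 43, 44, 45, 46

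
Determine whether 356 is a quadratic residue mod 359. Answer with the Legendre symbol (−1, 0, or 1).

-1

Euler's criterion: (356/359) ≡ 356^179 (mod 359).
356^2 ≡ 9 (mod 359)
356^4 ≡ 81 (mod 359)
356^8 ≡ 99 (mod 359)
356^16 ≡ 108 (mod 359)
356^32 ≡ 176 (mod 359)
356^64 ≡ 102 (mod 359)
356^128 ≡ 352 (mod 359)
356^179 = 356^(128+32+16+2+1) ≡ 358 (mod 359).
Result is 358 ≡ −1, so (356/359) = −1.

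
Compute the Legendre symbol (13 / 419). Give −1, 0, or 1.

Euler's criterion: (13/419) ≡ 13^209 (mod 419).
13^2 ≡ 169 (mod 419)
13^4 ≡ 69 (mod 419)
13^8 ≡ 152 (mod 419)
13^16 ≡ 59 (mod 419)
13^32 ≡ 129 (mod 419)
13^64 ≡ 300 (mod 419)
13^128 ≡ 334 (mod 419)
13^209 = 13^(128+64+16+1) ≡ 1 (mod 419).
Result is 1, so (13/419) = 1.

1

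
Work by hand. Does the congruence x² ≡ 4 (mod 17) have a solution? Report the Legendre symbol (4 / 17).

Euler's criterion: (4/17) ≡ 4^8 (mod 17).
4^2 ≡ 16 (mod 17)
4^4 ≡ 1 (mod 17)
4^8 ≡ 1 (mod 17)
4^8 = 4^(8) ≡ 1 (mod 17).
Result is 1, so (4/17) = 1.

1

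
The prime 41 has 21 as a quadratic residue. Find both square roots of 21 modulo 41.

41 ≡ 1 (mod 4), so we find a root by search.
Trying successive values, 12² = 144 ≡ 21 (mod 41). The other root is 41 − 12 = 29.

12, 29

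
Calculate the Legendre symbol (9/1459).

Reciprocity: 9 ≡ 1 and 1459 ≡ 3 (mod 4), so (9/1459) = +(1459/9).
Reduce top mod 9: now compute (1/9).
Reached (1/9) = 1. Collecting the sign flips along the way, the symbol is +1.

1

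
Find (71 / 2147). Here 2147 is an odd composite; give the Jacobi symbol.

1

Reciprocity: 71 ≡ 3 and 2147 ≡ 3 (mod 4), so (71/2147) = −(2147/71).
Reduce top mod 71: now compute (17/71).
Reciprocity: 17 ≡ 1 and 71 ≡ 3 (mod 4), so (17/71) = +(71/17).
Reduce top mod 17: now compute (3/17).
Reciprocity: 3 ≡ 3 and 17 ≡ 1 (mod 4), so (3/17) = +(17/3).
Reduce top mod 3: now compute (2/3).
Pull out 2: since 3 ≡ 3 (mod 8), (2/3) = -1.
Reached (1/3) = 1. Collecting the sign flips along the way, the symbol is +1.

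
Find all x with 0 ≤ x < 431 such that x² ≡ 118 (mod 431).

52, 379

Since 431 ≡ 3 (mod 4), a square root of 118 is 118^((431+1)/4) = 118^108 mod 431.
Repeated squaring: 118^2≡132, 118^4≡184, 118^8≡238, 118^16≡183, 118^32≡302, 118^64≡263 (mod 431).
118^108 = 118^(64+32+8+4) ≡ 379 (mod 431).
Check: 379² = 143641 ≡ 118 (mod 431). The two roots are 52 and 379.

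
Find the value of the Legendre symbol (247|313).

Reciprocity: 247 ≡ 3 and 313 ≡ 1 (mod 4), so (247/313) = +(313/247).
Reduce top mod 247: now compute (66/247).
Pull out 2: since 247 ≡ 7 (mod 8), (2/247) = +1.
Reciprocity: 33 ≡ 1 and 247 ≡ 3 (mod 4), so (33/247) = +(247/33).
Reduce top mod 33: now compute (16/33).
Pull out 2^4: since 33 ≡ 1 (mod 8), (2/33) = +1, so (2/33)^4 = +1.
Reached (1/33) = 1. Collecting the sign flips along the way, the symbol is +1.

1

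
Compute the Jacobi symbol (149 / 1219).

-1

Reciprocity: 149 ≡ 1 and 1219 ≡ 3 (mod 4), so (149/1219) = +(1219/149).
Reduce top mod 149: now compute (27/149).
Reciprocity: 27 ≡ 3 and 149 ≡ 1 (mod 4), so (27/149) = +(149/27).
Reduce top mod 27: now compute (14/27).
Pull out 2: since 27 ≡ 3 (mod 8), (2/27) = -1.
Reciprocity: 7 ≡ 3 and 27 ≡ 3 (mod 4), so (7/27) = −(27/7).
Reduce top mod 7: now compute (6/7).
Pull out 2: since 7 ≡ 7 (mod 8), (2/7) = +1.
Reciprocity: 3 ≡ 3 and 7 ≡ 3 (mod 4), so (3/7) = −(7/3).
Reduce top mod 3: now compute (1/3).
Reached (1/3) = 1. Collecting the sign flips along the way, the symbol is -1.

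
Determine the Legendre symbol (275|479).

Reciprocity: 275 ≡ 3 and 479 ≡ 3 (mod 4), so (275/479) = −(479/275).
Reduce top mod 275: now compute (204/275).
Pull out 2^2: since 275 ≡ 3 (mod 8), (2/275) = -1, so (2/275)^2 = +1.
Reciprocity: 51 ≡ 3 and 275 ≡ 3 (mod 4), so (51/275) = −(275/51).
Reduce top mod 51: now compute (20/51).
Pull out 2^2: since 51 ≡ 3 (mod 8), (2/51) = -1, so (2/51)^2 = +1.
Reciprocity: 5 ≡ 1 and 51 ≡ 3 (mod 4), so (5/51) = +(51/5).
Reduce top mod 5: now compute (1/5).
Reached (1/5) = 1. Collecting the sign flips along the way, the symbol is +1.

1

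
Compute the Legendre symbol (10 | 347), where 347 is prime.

Euler's criterion: (10/347) ≡ 10^173 (mod 347).
10^2 ≡ 100 (mod 347)
10^4 ≡ 284 (mod 347)
10^8 ≡ 152 (mod 347)
10^16 ≡ 202 (mod 347)
10^32 ≡ 205 (mod 347)
10^64 ≡ 38 (mod 347)
10^128 ≡ 56 (mod 347)
10^173 = 10^(128+32+8+4+1) ≡ 1 (mod 347).
Result is 1, so (10/347) = 1.

1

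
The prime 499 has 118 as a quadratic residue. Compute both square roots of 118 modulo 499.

169, 330

Since 499 ≡ 3 (mod 4), a square root of 118 is 118^((499+1)/4) = 118^125 mod 499.
Repeated squaring: 118^2≡451, 118^4≡308, 118^8≡54, 118^16≡421, 118^32≡96, 118^64≡234 (mod 499).
118^125 = 118^(64+32+16+8+4+1) ≡ 169 (mod 499).
Check: 169² = 28561 ≡ 118 (mod 499). The two roots are 169 and 330.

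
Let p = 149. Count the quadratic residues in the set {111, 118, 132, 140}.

3

(111/149) = -1 → non-residue.
(118/149) = +1 → QR.
(132/149) = +1 → QR.
(140/149) = +1 → QR.
Total quadratic residues among the 4: 3.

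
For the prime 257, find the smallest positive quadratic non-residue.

(2/257) = +1, so 2 is a residue.
(3/257) = −1, so 3 is the smallest positive non-residue mod 257.

3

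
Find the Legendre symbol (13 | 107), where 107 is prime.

Euler's criterion: (13/107) ≡ 13^53 (mod 107).
13^2 ≡ 62 (mod 107)
13^4 ≡ 99 (mod 107)
13^8 ≡ 64 (mod 107)
13^16 ≡ 30 (mod 107)
13^32 ≡ 44 (mod 107)
13^53 = 13^(32+16+4+1) ≡ 1 (mod 107).
Result is 1, so (13/107) = 1.

1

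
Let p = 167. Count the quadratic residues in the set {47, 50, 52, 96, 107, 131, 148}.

(47/167) = +1 → QR.
(50/167) = +1 → QR.
(52/167) = -1 → non-residue.
(96/167) = +1 → QR.
(107/167) = +1 → QR.
(131/167) = -1 → non-residue.
(148/167) = -1 → non-residue.
Total quadratic residues among the 7: 4.

4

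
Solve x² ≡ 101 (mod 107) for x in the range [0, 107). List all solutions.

Since 107 ≡ 3 (mod 4), a square root of 101 is 101^((107+1)/4) = 101^27 mod 107.
Repeated squaring: 101^2≡36, 101^4≡12, 101^8≡37, 101^16≡85 (mod 107).
101^27 = 101^(16+8+2+1) ≡ 23 (mod 107).
Check: 23² = 529 ≡ 101 (mod 107). The two roots are 23 and 84.

23, 84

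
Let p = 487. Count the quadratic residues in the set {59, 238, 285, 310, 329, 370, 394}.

5

(59/487) = -1 → non-residue.
(238/487) = +1 → QR.
(285/487) = +1 → QR.
(310/487) = -1 → non-residue.
(329/487) = +1 → QR.
(370/487) = +1 → QR.
(394/487) = +1 → QR.
Total quadratic residues among the 7: 5.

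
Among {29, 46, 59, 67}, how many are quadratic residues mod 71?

(29/71) = +1 → QR.
(46/71) = -1 → non-residue.
(59/71) = -1 → non-residue.
(67/71) = -1 → non-residue.
Total quadratic residues among the 4: 1.

1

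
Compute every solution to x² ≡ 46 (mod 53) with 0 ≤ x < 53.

53 ≡ 1 (mod 4), so we find a root by search.
Trying successive values, 24² = 576 ≡ 46 (mod 53). The other root is 53 − 24 = 29.

24, 29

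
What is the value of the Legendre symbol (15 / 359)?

1

Reciprocity: 15 ≡ 3 and 359 ≡ 3 (mod 4), so (15/359) = −(359/15).
Reduce top mod 15: now compute (14/15).
Pull out 2: since 15 ≡ 7 (mod 8), (2/15) = +1.
Reciprocity: 7 ≡ 3 and 15 ≡ 3 (mod 4), so (7/15) = −(15/7).
Reduce top mod 7: now compute (1/7).
Reached (1/7) = 1. Collecting the sign flips along the way, the symbol is +1.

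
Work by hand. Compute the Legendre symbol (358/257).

-1

First reduce: 358 ≡ 101 (mod 257).
Reciprocity: 101 ≡ 1 and 257 ≡ 1 (mod 4), so (101/257) = +(257/101).
Reduce top mod 101: now compute (55/101).
Reciprocity: 55 ≡ 3 and 101 ≡ 1 (mod 4), so (55/101) = +(101/55).
Reduce top mod 55: now compute (46/55).
Pull out 2: since 55 ≡ 7 (mod 8), (2/55) = +1.
Reciprocity: 23 ≡ 3 and 55 ≡ 3 (mod 4), so (23/55) = −(55/23).
Reduce top mod 23: now compute (9/23).
Reciprocity: 9 ≡ 1 and 23 ≡ 3 (mod 4), so (9/23) = +(23/9).
Reduce top mod 9: now compute (5/9).
Reciprocity: 5 ≡ 1 and 9 ≡ 1 (mod 4), so (5/9) = +(9/5).
Reduce top mod 5: now compute (4/5).
Pull out 2^2: since 5 ≡ 5 (mod 8), (2/5) = -1, so (2/5)^2 = +1.
Reached (1/5) = 1. Collecting the sign flips along the way, the symbol is -1.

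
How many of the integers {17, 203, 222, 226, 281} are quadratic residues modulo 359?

(17/359) = +1 → QR.
(203/359) = +1 → QR.
(222/359) = +1 → QR.
(226/359) = -1 → non-residue.
(281/359) = +1 → QR.
Total quadratic residues among the 5: 4.

4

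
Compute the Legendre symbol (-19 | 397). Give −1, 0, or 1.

1

First reduce: -19 ≡ 378 (mod 397).
Pull out 2: since 397 ≡ 5 (mod 8), (2/397) = -1.
Reciprocity: 189 ≡ 1 and 397 ≡ 1 (mod 4), so (189/397) = +(397/189).
Reduce top mod 189: now compute (19/189).
Reciprocity: 19 ≡ 3 and 189 ≡ 1 (mod 4), so (19/189) = +(189/19).
Reduce top mod 19: now compute (18/19).
Pull out 2: since 19 ≡ 3 (mod 8), (2/19) = -1.
Reciprocity: 9 ≡ 1 and 19 ≡ 3 (mod 4), so (9/19) = +(19/9).
Reduce top mod 9: now compute (1/9).
Reached (1/9) = 1. Collecting the sign flips along the way, the symbol is +1.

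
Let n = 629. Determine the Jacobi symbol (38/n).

Pull out 2: since 629 ≡ 5 (mod 8), (2/629) = -1.
Reciprocity: 19 ≡ 3 and 629 ≡ 1 (mod 4), so (19/629) = +(629/19).
Reduce top mod 19: now compute (2/19).
Pull out 2: since 19 ≡ 3 (mod 8), (2/19) = -1.
Reached (1/19) = 1. Collecting the sign flips along the way, the symbol is +1.

1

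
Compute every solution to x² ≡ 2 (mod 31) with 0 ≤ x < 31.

Since 31 ≡ 3 (mod 4), a square root of 2 is 2^((31+1)/4) = 2^8 mod 31.
Repeated squaring: 2^2≡4, 2^4≡16, 2^8≡8 (mod 31).
2^8 = 2^(8) ≡ 8 (mod 31).
Check: 8² = 64 ≡ 2 (mod 31). The two roots are 8 and 23.

8, 23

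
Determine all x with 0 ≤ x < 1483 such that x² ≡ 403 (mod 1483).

Since 1483 ≡ 3 (mod 4), a square root of 403 is 403^((1483+1)/4) = 403^371 mod 1483.
Repeated squaring: 403^2≡762, 403^4≡791, 403^8≡1338, 403^16≡263, 403^32≡951, 403^64≡1254, 403^128≡536, 403^256≡1077 (mod 1483).
403^371 = 403^(256+64+32+16+2+1) ≡ 836 (mod 1483).
Check: 836² = 698896 ≡ 403 (mod 1483). The two roots are 647 and 836.

647, 836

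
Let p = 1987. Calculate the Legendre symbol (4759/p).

First reduce: 4759 ≡ 785 (mod 1987).
Reciprocity: 785 ≡ 1 and 1987 ≡ 3 (mod 4), so (785/1987) = +(1987/785).
Reduce top mod 785: now compute (417/785).
Reciprocity: 417 ≡ 1 and 785 ≡ 1 (mod 4), so (417/785) = +(785/417).
Reduce top mod 417: now compute (368/417).
Pull out 2^4: since 417 ≡ 1 (mod 8), (2/417) = +1, so (2/417)^4 = +1.
Reciprocity: 23 ≡ 3 and 417 ≡ 1 (mod 4), so (23/417) = +(417/23).
Reduce top mod 23: now compute (3/23).
Reciprocity: 3 ≡ 3 and 23 ≡ 3 (mod 4), so (3/23) = −(23/3).
Reduce top mod 3: now compute (2/3).
Pull out 2: since 3 ≡ 3 (mod 8), (2/3) = -1.
Reached (1/3) = 1. Collecting the sign flips along the way, the symbol is +1.

1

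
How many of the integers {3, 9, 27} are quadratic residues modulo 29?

(3/29) = -1 → non-residue.
(9/29) = +1 → QR.
(27/29) = -1 → non-residue.
Total quadratic residues among the 3: 1.

1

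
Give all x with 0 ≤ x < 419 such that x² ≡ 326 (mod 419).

140, 279

Since 419 ≡ 3 (mod 4), a square root of 326 is 326^((419+1)/4) = 326^105 mod 419.
Repeated squaring: 326^2≡269, 326^4≡293, 326^8≡373, 326^16≡21, 326^32≡22, 326^64≡65 (mod 419).
326^105 = 326^(64+32+8+1) ≡ 140 (mod 419).
Check: 140² = 19600 ≡ 326 (mod 419). The two roots are 140 and 279.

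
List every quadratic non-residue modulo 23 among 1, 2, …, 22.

Square k = 1,…,11 (k and 23−k give the same square):
1²=1, 2²=4, 3²=9, 4²=16, 5²≡2, 6²≡13, 7²≡3, 8²≡18, 9²≡12, 10²≡8, 11²≡6 (mod 23).
The residues are {1, 2, 3, 4, 6, 8, 9, 12, 13, 16, 18}; the non-residues are the remaining 11 nonzero classes.

5,7,10,11,14,15,17,19,20,21,22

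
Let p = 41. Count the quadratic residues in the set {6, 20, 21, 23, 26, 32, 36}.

5

(6/41) = -1 → non-residue.
(20/41) = +1 → QR.
(21/41) = +1 → QR.
(23/41) = +1 → QR.
(26/41) = -1 → non-residue.
(32/41) = +1 → QR.
(36/41) = +1 → QR.
Total quadratic residues among the 7: 5.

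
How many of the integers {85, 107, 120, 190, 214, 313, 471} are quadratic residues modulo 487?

(85/487) = +1 → QR.
(107/487) = +1 → QR.
(120/487) = +1 → QR.
(190/487) = -1 → non-residue.
(214/487) = +1 → QR.
(313/487) = +1 → QR.
(471/487) = -1 → non-residue.
Total quadratic residues among the 7: 5.

5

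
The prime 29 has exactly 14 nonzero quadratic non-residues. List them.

Square k = 1,…,14 (k and 29−k give the same square):
1²=1, 2²=4, 3²=9, 4²=16, 5²=25, 6²≡7, 7²≡20, 8²≡6, 9²≡23, 10²≡13, 11²≡5, 12²≡28, 13²≡24, 14²≡22 (mod 29).
The residues are {1, 4, 5, 6, 7, 9, 13, 16, 20, 22, 23, 24, 25, 28}; the non-residues are the remaining 14 nonzero classes.

2, 3, 8, 10, 11, 12, 14, 15, 17, 18, 19, 21, 26, 27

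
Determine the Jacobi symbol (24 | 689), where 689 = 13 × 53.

Pull out 2^3: since 689 ≡ 1 (mod 8), (2/689) = +1, so (2/689)^3 = +1.
Reciprocity: 3 ≡ 3 and 689 ≡ 1 (mod 4), so (3/689) = +(689/3).
Reduce top mod 3: now compute (2/3).
Pull out 2: since 3 ≡ 3 (mod 8), (2/3) = -1.
Reached (1/3) = 1. Collecting the sign flips along the way, the symbol is -1.

-1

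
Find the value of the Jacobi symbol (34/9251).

1

Pull out 2: since 9251 ≡ 3 (mod 8), (2/9251) = -1.
Reciprocity: 17 ≡ 1 and 9251 ≡ 3 (mod 4), so (17/9251) = +(9251/17).
Reduce top mod 17: now compute (3/17).
Reciprocity: 3 ≡ 3 and 17 ≡ 1 (mod 4), so (3/17) = +(17/3).
Reduce top mod 3: now compute (2/3).
Pull out 2: since 3 ≡ 3 (mod 8), (2/3) = -1.
Reached (1/3) = 1. Collecting the sign flips along the way, the symbol is +1.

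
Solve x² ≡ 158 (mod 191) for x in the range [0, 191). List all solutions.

Since 191 ≡ 3 (mod 4), a square root of 158 is 158^((191+1)/4) = 158^48 mod 191.
Repeated squaring: 158^2≡134, 158^4≡2, 158^8≡4, 158^16≡16, 158^32≡65 (mod 191).
158^48 = 158^(32+16) ≡ 85 (mod 191).
Check: 85² = 7225 ≡ 158 (mod 191). The two roots are 85 and 106.

85, 106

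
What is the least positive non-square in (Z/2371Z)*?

2

(2/2371) = −1, so 2 is the smallest positive non-residue mod 2371.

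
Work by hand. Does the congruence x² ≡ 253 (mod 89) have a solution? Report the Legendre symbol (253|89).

-1

First reduce: 253 ≡ 75 (mod 89).
Reciprocity: 75 ≡ 3 and 89 ≡ 1 (mod 4), so (75/89) = +(89/75).
Reduce top mod 75: now compute (14/75).
Pull out 2: since 75 ≡ 3 (mod 8), (2/75) = -1.
Reciprocity: 7 ≡ 3 and 75 ≡ 3 (mod 4), so (7/75) = −(75/7).
Reduce top mod 7: now compute (5/7).
Reciprocity: 5 ≡ 1 and 7 ≡ 3 (mod 4), so (5/7) = +(7/5).
Reduce top mod 5: now compute (2/5).
Pull out 2: since 5 ≡ 5 (mod 8), (2/5) = -1.
Reached (1/5) = 1. Collecting the sign flips along the way, the symbol is -1.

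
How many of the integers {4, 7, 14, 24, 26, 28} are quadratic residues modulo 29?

(4/29) = +1 → QR.
(7/29) = +1 → QR.
(14/29) = -1 → non-residue.
(24/29) = +1 → QR.
(26/29) = -1 → non-residue.
(28/29) = +1 → QR.
Total quadratic residues among the 6: 4.

4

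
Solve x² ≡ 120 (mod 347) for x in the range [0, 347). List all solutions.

Since 347 ≡ 3 (mod 4), a square root of 120 is 120^((347+1)/4) = 120^87 mod 347.
Repeated squaring: 120^2≡173, 120^4≡87, 120^8≡282, 120^16≡61, 120^32≡251, 120^64≡194 (mod 347).
120^87 = 120^(64+16+4+2+1) ≡ 154 (mod 347).
Check: 154² = 23716 ≡ 120 (mod 347). The two roots are 154 and 193.

154, 193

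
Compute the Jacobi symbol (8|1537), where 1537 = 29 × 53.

1

Pull out 2^3: since 1537 ≡ 1 (mod 8), (2/1537) = +1, so (2/1537)^3 = +1.
Reached (1/1537) = 1. Collecting the sign flips along the way, the symbol is +1.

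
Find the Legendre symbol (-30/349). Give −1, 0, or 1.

First reduce: -30 ≡ 319 (mod 349).
Reciprocity: 319 ≡ 3 and 349 ≡ 1 (mod 4), so (319/349) = +(349/319).
Reduce top mod 319: now compute (30/319).
Pull out 2: since 319 ≡ 7 (mod 8), (2/319) = +1.
Reciprocity: 15 ≡ 3 and 319 ≡ 3 (mod 4), so (15/319) = −(319/15).
Reduce top mod 15: now compute (4/15).
Pull out 2^2: since 15 ≡ 7 (mod 8), (2/15) = +1, so (2/15)^2 = +1.
Reached (1/15) = 1. Collecting the sign flips along the way, the symbol is -1.

-1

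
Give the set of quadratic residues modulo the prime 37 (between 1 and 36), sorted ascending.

1,3,4,7,9,10,11,12,16,21,25,26,27,28,30,33,34,36

Square k = 1,…,18 (k and 37−k give the same square):
1²=1, 2²=4, 3²=9, 4²=16, 5²=25, 6²=36, 7²≡12, 8²≡27, 9²≡7, 10²≡26, 11²≡10, 12²≡33, 13²≡21, 14²≡11, 15²≡3, 16²≡34, 17²≡30, 18²≡28 (mod 37).
So the quadratic residues mod 37 are {1, 3, 4, 7, 9, 10, 11, 12, 16, 21, 25, 26, 27, 28, 30, 33, 34, 36}.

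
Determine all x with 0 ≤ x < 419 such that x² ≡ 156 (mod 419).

72, 347

Since 419 ≡ 3 (mod 4), a square root of 156 is 156^((419+1)/4) = 156^105 mod 419.
Repeated squaring: 156^2≡34, 156^4≡318, 156^8≡145, 156^16≡75, 156^32≡178, 156^64≡259 (mod 419).
156^105 = 156^(64+32+8+1) ≡ 347 (mod 419).
Check: 347² = 120409 ≡ 156 (mod 419). The two roots are 72 and 347.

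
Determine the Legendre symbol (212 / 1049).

1

Euler's criterion: (212/1049) ≡ 212^524 (mod 1049).
212^2 ≡ 886 (mod 1049)
212^4 ≡ 344 (mod 1049)
212^8 ≡ 848 (mod 1049)
212^16 ≡ 539 (mod 1049)
212^32 ≡ 997 (mod 1049)
212^64 ≡ 606 (mod 1049)
212^128 ≡ 86 (mod 1049)
212^256 ≡ 53 (mod 1049)
212^512 ≡ 711 (mod 1049)
212^524 = 212^(512+8+4) ≡ 1 (mod 1049).
Result is 1, so (212/1049) = 1.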